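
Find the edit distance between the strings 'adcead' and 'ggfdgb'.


Building DP table for s1='adcead' (len 6) and s2='ggfdgb' (len 6):
       g  g  f  d  g  b
    0  1  2  3  4  5  6
  a 1  1  2  3  4  5  6
  d 2  2  2  3  3  4  5
  c 3  3  3  3  4  4  5
  e 4  4  4  4  4  5  5
  a 5  5  5  5  5  5  6
  d 6  6  6  6  5  6  6
Edit distance = dp[6][6] = 6

6


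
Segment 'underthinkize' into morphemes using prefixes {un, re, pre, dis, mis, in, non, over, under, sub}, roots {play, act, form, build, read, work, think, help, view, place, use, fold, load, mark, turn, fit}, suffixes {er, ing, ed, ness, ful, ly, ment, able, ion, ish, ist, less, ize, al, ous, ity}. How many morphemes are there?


Segmenting 'underthinkize' against the inventory:
  'under' -> prefix (morpheme 1)
  'think' -> root (morpheme 2)
  'ize' -> suffix (morpheme 3)
Total morphemes: 3

3


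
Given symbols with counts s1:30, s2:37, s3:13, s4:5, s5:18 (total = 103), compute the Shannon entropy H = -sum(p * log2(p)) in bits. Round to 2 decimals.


Computing entropy H = -sum(p_i * log2(p_i)):
  s1: p = 30/103 = 0.2913, -p*log2(p) = 0.5183
  s2: p = 37/103 = 0.3592, -p*log2(p) = 0.5306
  s3: p = 13/103 = 0.1262, -p*log2(p) = 0.3769
  s4: p = 5/103 = 0.0485, -p*log2(p) = 0.2119
  s5: p = 18/103 = 0.1748, -p*log2(p) = 0.4398
H = sum of terms = 2.0775
Rounded to 2 decimals: 2.08

2.08


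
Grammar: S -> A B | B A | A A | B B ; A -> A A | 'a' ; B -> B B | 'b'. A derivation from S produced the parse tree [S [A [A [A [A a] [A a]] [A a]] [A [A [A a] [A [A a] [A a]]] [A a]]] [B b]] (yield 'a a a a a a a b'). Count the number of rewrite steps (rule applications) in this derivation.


Every bracketed nonterminal node [X ...] in the tree is produced by exactly one rule application.
Reading the tree off as a leftmost derivation:
  Step 1: S  =>  A B   (applied S -> A B)
  Step 2: A B  =>  A A B   (applied A -> A A)
  Step 3: A A B  =>  A A A B   (applied A -> A A)
  Step 4: A A A B  =>  A A A A B   (applied A -> A A)
  Step 5: A A A A B  =>  a A A A B   (applied A -> a)
  Step 6: a A A A B  =>  a a A A B   (applied A -> a)
  Step 7: a a A A B  =>  a a a A B   (applied A -> a)
  Step 8: a a a A B  =>  a a a A A B   (applied A -> A A)
  Step 9: a a a A A B  =>  a a a A A A B   (applied A -> A A)
  Step 10: a a a A A A B  =>  a a a a A A B   (applied A -> a)
  Step 11: a a a a A A B  =>  a a a a A A A B   (applied A -> A A)
  Step 12: a a a a A A A B  =>  a a a a a A A B   (applied A -> a)
  Step 13: a a a a a A A B  =>  a a a a a a A B   (applied A -> a)
  Step 14: a a a a a a A B  =>  a a a a a a a B   (applied A -> a)
  Step 15: a a a a a a a B  =>  a a a a a a a b   (applied B -> b)
Final yield: a a a a a a a b
Total rewrite steps: 15

15


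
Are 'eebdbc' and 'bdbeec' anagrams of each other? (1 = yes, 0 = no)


Sort characters of 'eebdbc': 'bbcdee'
Sort characters of 'bdbeec': 'bbcdee'
Sorted forms match -> they ARE anagrams
Result: 1

1


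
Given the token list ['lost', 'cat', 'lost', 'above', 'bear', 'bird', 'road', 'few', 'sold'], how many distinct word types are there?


Listing all tokens and tracking unique types:
  Token 1: 'lost' -> NEW (unique so far: 1)
  Token 2: 'cat' -> NEW (unique so far: 2)
  Token 3: 'lost' -> duplicate (unique so far: 2)
  Token 4: 'above' -> NEW (unique so far: 3)
  Token 5: 'bear' -> NEW (unique so far: 4)
  Token 6: 'bird' -> NEW (unique so far: 5)
  Token 7: 'road' -> NEW (unique so far: 6)
  Token 8: 'few' -> NEW (unique so far: 7)
  Token 9: 'sold' -> NEW (unique so far: 8)
Unique types: ('above', 'bear', 'bird', 'cat', 'few', 'lost', 'road', 'sold')
Vocabulary size: 8

8


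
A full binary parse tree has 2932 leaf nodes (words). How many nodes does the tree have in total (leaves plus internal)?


Leaf nodes (terminals): 2932
Internal nodes = n - 1 = 2932 - 1 = 2931
Total = leaves + internal = 2932 + 2931 = 5863

5863


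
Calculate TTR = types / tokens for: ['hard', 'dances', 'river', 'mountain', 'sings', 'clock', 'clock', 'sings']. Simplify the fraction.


Tokens: 8
Unique types: ('clock', 'dances', 'hard', 'mountain', 'river', 'sings') = 6
TTR = 6/8
Simplify: divide both by 2 -> 3/4
TTR = 3/4

3/4


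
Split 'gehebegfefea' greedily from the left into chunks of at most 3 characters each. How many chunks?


'gehebegfefea' has 12 characters.
Chunking with max size 3:
  Chunk 1: 'geh' (positions 0-2)
  Chunk 2: 'ebe' (positions 3-5)
  Chunk 3: 'gfe' (positions 6-8)
  Chunk 4: 'fea' (positions 9-11)
Total chunks: ceil(12 / 3) = 4

4


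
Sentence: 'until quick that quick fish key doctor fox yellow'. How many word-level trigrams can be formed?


Word trigrams from [9] words:
  Trigram 1: (until quick that)
  Trigram 2: (quick that quick)
  Trigram 3: (that quick fish)
  Trigram 4: (quick fish key)
  Trigram 5: (fish key doctor)
  Trigram 6: (key doctor fox)
  Trigram 7: (doctor fox yellow)
Total word trigrams: 9 - 2 = 7

7


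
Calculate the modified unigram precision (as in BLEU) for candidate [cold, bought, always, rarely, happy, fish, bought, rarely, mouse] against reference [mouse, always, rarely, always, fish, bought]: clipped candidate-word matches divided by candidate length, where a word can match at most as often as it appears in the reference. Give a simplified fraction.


Reference word counts: {'always': 2, 'bought': 1, 'fish': 1, 'mouse': 1, 'rarely': 1}
Checking each candidate word (with clipping):
  'cold' -> not in reference -> no match (matches: 0)
  'bought' -> in reference (ref count 1, used 1/1) -> match (matches: 1)
  'always' -> in reference (ref count 2, used 1/2) -> match (matches: 2)
  'rarely' -> in reference (ref count 1, used 1/1) -> match (matches: 3)
  'happy' -> not in reference -> no match (matches: 3)
  'fish' -> in reference (ref count 1, used 1/1) -> match (matches: 4)
  'bought' -> ref count 1 already used up (1/1) -> clipped, no match (matches: 4)
  'rarely' -> ref count 1 already used up (1/1) -> clipped, no match (matches: 4)
  'mouse' -> in reference (ref count 1, used 1/1) -> match (matches: 5)
Clipped matches: 5, Candidate length: 9
Precision = 5/9

5/9


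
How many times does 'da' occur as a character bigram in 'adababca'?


Scanning 'adababca' for bigram 'da':
  Position 0: 'ad' -> no
  Position 1: 'da' -> MATCH
  Position 2: 'ab' -> no
  Position 3: 'ba' -> no
  Position 4: 'ab' -> no
  Position 5: 'bc' -> no
  Position 6: 'ca' -> no
Total matches: 1

1


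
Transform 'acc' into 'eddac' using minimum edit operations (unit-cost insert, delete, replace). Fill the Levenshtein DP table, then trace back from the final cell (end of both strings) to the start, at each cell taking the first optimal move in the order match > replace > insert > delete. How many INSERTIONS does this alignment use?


Edit distance = 4. Backtracking from cell (3, 5) with preference match > replace > insert > delete,
then listing the resulting alignment 'acc' -> 'eddac' left to right:
  Step 1: insert 'e' [insertion #1]
  Step 2: insert 'd' [insertion #2]
  Step 3: replace a->d
  Step 4: replace c->a
  Step 5: keep 'c'
Total insertions: 2

2


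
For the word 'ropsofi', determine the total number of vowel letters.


Scanning each character of 'ropsofi':
  Position 1: 'r' -> consonant (running count: 0)
  Position 2: 'o' -> vowel (running count: 1)
  Position 3: 'p' -> consonant (running count: 1)
  Position 4: 's' -> consonant (running count: 1)
  Position 5: 'o' -> vowel (running count: 2)
  Position 6: 'f' -> consonant (running count: 2)
  Position 7: 'i' -> vowel (running count: 3)
Total vowels: 3

3


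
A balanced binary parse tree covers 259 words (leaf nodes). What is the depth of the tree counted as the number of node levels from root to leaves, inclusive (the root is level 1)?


In a balanced binary tree with n leaves the deepest leaf is ceil(log2(n)) edges below the root,
so counting node levels inclusive of root and leaves gives ceil(log2(n)) + 1 levels.
log2(259) = 8.0168
ceil(8.0168) = 9
levels = 9 + 1 = 10

10


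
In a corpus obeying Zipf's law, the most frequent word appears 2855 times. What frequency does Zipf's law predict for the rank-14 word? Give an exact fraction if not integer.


Zipf's law: freq(rank) = f1 / rank
f1 = 2855, rank = 14
freq = 2855 / 14
GCD(2855, 14) = 1
Simplified: 2855/14

2855/14


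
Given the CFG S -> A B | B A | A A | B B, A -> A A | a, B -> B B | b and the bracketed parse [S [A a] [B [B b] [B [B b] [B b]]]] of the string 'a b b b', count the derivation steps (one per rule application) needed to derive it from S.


Every bracketed nonterminal node [X ...] in the tree is produced by exactly one rule application.
Reading the tree off as a leftmost derivation:
  Step 1: S  =>  A B   (applied S -> A B)
  Step 2: A B  =>  a B   (applied A -> a)
  Step 3: a B  =>  a B B   (applied B -> B B)
  Step 4: a B B  =>  a b B   (applied B -> b)
  Step 5: a b B  =>  a b B B   (applied B -> B B)
  Step 6: a b B B  =>  a b b B   (applied B -> b)
  Step 7: a b b B  =>  a b b b   (applied B -> b)
Final yield: a b b b
Total rewrite steps: 7

7


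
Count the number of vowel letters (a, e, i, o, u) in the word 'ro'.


Scanning each character of 'ro':
  Position 1: 'r' -> consonant (running count: 0)
  Position 2: 'o' -> vowel (running count: 1)
Total vowels: 1

1


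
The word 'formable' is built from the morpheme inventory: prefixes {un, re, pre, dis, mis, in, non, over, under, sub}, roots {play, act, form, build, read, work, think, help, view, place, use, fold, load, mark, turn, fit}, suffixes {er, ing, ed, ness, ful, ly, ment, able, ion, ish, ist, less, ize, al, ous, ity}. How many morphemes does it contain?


Segmenting 'formable' against the inventory:
  'form' -> root (morpheme 1)
  'able' -> suffix (morpheme 2)
Total morphemes: 2

2


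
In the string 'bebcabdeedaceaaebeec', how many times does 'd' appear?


Scanning 'bebcabdeedaceaaebeec' for 'd':
  Position 6: 'd' -> MATCH (count: 1)
  Position 9: 'd' -> MATCH (count: 2)
Total occurrences of 'd': 2

2


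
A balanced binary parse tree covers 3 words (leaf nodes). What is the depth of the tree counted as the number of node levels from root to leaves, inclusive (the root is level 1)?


In a balanced binary tree with n leaves the deepest leaf is ceil(log2(n)) edges below the root,
so counting node levels inclusive of root and leaves gives ceil(log2(n)) + 1 levels.
log2(3) = 1.5850
ceil(1.5850) = 2
levels = 2 + 1 = 3

3


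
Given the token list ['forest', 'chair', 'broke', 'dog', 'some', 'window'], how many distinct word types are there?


Listing all tokens and tracking unique types:
  Token 1: 'forest' -> NEW (unique so far: 1)
  Token 2: 'chair' -> NEW (unique so far: 2)
  Token 3: 'broke' -> NEW (unique so far: 3)
  Token 4: 'dog' -> NEW (unique so far: 4)
  Token 5: 'some' -> NEW (unique so far: 5)
  Token 6: 'window' -> NEW (unique so far: 6)
Unique types: ('broke', 'chair', 'dog', 'forest', 'some', 'window')
Vocabulary size: 6

6


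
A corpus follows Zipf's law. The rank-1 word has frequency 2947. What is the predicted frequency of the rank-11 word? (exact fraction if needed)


Zipf's law: freq(rank) = f1 / rank
f1 = 2947, rank = 11
freq = 2947 / 11
GCD(2947, 11) = 1
Simplified: 2947/11

2947/11


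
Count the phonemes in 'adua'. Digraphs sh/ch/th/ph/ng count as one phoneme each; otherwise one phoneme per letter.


Parsing 'adua' greedily, digraphs first:
  'a' -> vowel phoneme (phonemes so far: 1)
  'd' -> consonant phoneme (phonemes so far: 2)
  'u' -> vowel phoneme (phonemes so far: 3)
  'a' -> vowel phoneme (phonemes so far: 4)
Total phonemes: 4

4


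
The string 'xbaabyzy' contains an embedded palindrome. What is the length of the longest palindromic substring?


Scanning 'xbaabyzy' for palindromic substrings.
Substring at positions 1-4: 'baab'.
Check: reverse('baab') = 'baab' -> palindrome confirmed.
Neighbouring characters ('x' / 'y') break symmetry, so it cannot extend further.
No longer palindromic substring exists; longest length = 4

4


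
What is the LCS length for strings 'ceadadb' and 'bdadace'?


DP table for LCS of 'ceadadb' and 'bdadace':
       b  d  a  d  a  c  e
    0  0  0  0  0  0  0  0
  c 0  0  0  0  0  0  1  1
  e 0  0  0  0  0  0  1  2
  a 0  0  0  1  1  1  1  2
  d 0  0  1  1  2  2  2  2
  a 0  0  1  2  2  3  3  3
  d 0  0  1  2  3  3  3  3
  b 0  1  1  2  3  3  3  3
LCS: 'ada'
LCS length = 3

3


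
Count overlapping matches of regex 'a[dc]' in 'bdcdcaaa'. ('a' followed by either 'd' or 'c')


Pattern: a[dc] means 'a' followed by either 'd' or 'c'.
Scanning 'bdcdcaaa' position-by-position:
  Pos 0: window 'bd' -> no
  Pos 1: window 'dc' -> no
  Pos 2: window 'cd' -> no
  Pos 3: window 'dc' -> no
  Pos 4: window 'ca' -> no
  Pos 5: window 'aa' -> no
  Pos 6: window 'aa' -> no
  Pos 7: window 'a' -> no
Total matches: 0

0


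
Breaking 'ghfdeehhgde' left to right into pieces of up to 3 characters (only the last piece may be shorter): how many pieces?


'ghfdeehhgde' has 11 characters.
Chunking with max size 3:
  Chunk 1: 'ghf' (positions 0-2)
  Chunk 2: 'dee' (positions 3-5)
  Chunk 3: 'hhg' (positions 6-8)
  Chunk 4: 'de' (positions 9-10)
Total chunks: ceil(11 / 3) = 4

4


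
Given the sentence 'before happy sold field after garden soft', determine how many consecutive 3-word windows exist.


Word trigrams from [7] words:
  Trigram 1: (before happy sold)
  Trigram 2: (happy sold field)
  Trigram 3: (sold field after)
  Trigram 4: (field after garden)
  Trigram 5: (after garden soft)
Total word trigrams: 7 - 2 = 5

5


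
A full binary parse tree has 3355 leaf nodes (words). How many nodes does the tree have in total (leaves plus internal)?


Leaf nodes (terminals): 3355
Internal nodes = n - 1 = 3355 - 1 = 3354
Total = leaves + internal = 3355 + 3354 = 6709

6709


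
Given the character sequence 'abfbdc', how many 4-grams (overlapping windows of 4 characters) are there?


String 'abfbdc' has length L = 6.
Number of overlapping n-grams = L - n + 1
Substituting: 6 - 4 + 1 = 3

3


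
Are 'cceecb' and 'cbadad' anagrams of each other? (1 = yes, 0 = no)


Sort characters of 'cceecb': 'bcccee'
Sort characters of 'cbadad': 'aabcdd'
Sorted forms differ -> they are NOT anagrams
Result: 0

0


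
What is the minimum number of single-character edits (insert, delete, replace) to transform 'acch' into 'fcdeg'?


Building DP table for s1='acch' (len 4) and s2='fcdeg' (len 5):
       f  c  d  e  g
    0  1  2  3  4  5
  a 1  1  2  3  4  5
  c 2  2  1  2  3  4
  c 3  3  2  2  3  4
  h 4  4  3  3  3  4
Edit distance = dp[4][5] = 4

4


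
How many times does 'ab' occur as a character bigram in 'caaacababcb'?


Scanning 'caaacababcb' for bigram 'ab':
  Position 0: 'ca' -> no
  Position 1: 'aa' -> no
  Position 2: 'aa' -> no
  Position 3: 'ac' -> no
  Position 4: 'ca' -> no
  Position 5: 'ab' -> MATCH
  Position 6: 'ba' -> no
  Position 7: 'ab' -> MATCH
  Position 8: 'bc' -> no
  Position 9: 'cb' -> no
Total matches: 2

2


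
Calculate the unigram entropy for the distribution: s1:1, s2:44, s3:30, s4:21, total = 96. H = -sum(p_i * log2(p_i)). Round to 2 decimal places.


Computing entropy H = -sum(p_i * log2(p_i)):
  s1: p = 1/96 = 0.0104, -p*log2(p) = 0.0686
  s2: p = 44/96 = 0.4583, -p*log2(p) = 0.5159
  s3: p = 30/96 = 0.3125, -p*log2(p) = 0.5244
  s4: p = 21/96 = 0.2188, -p*log2(p) = 0.4796
H = sum of terms = 1.5885
Rounded to 2 decimals: 1.59

1.59


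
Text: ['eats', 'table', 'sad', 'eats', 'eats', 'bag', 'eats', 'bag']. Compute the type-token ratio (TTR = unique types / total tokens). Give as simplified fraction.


Tokens: 8
Unique types: ('bag', 'eats', 'sad', 'table') = 4
TTR = 4/8
Simplify: divide both by 4 -> 1/2
TTR = 1/2

1/2


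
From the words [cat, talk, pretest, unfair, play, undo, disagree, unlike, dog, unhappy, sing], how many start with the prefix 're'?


Checking each word for prefix 're':
  'cat' -> no (count: 0)
  'talk' -> no (count: 0)
  'pretest' -> no (count: 0)
  'unfair' -> no (count: 0)
  'play' -> no (count: 0)
  'undo' -> no (count: 0)
  'disagree' -> no (count: 0)
  'unlike' -> no (count: 0)
  'dog' -> no (count: 0)
  'unhappy' -> no (count: 0)
  'sing' -> no (count: 0)
Total with prefix 're': 0

0


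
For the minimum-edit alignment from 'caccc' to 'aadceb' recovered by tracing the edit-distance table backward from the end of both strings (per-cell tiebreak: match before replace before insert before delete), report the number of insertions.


Edit distance = 4. Backtracking from cell (5, 6) with preference match > replace > insert > delete,
then listing the resulting alignment 'caccc' -> 'aadceb' left to right:
  Step 1: replace c->a
  Step 2: keep 'a'
  Step 3: insert 'd' [insertion #1]
  Step 4: keep 'c'
  Step 5: replace c->e
  Step 6: replace c->b
Total insertions: 1

1


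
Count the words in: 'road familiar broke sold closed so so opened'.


Counting words by splitting on spaces:
  Word 1: 'road'
  Word 2: 'familiar'
  Word 3: 'broke'
  Word 4: 'sold'
  Word 5: 'closed'
  Word 6: 'so'
  Word 7: 'so'
  Word 8: 'opened'
Total words: 8

8


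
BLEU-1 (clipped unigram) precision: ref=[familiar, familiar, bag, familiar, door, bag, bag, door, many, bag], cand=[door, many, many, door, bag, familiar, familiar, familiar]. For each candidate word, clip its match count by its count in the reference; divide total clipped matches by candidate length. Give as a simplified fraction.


Reference word counts: {'bag': 4, 'door': 2, 'familiar': 3, 'many': 1}
Checking each candidate word (with clipping):
  'door' -> in reference (ref count 2, used 1/2) -> match (matches: 1)
  'many' -> in reference (ref count 1, used 1/1) -> match (matches: 2)
  'many' -> ref count 1 already used up (1/1) -> clipped, no match (matches: 2)
  'door' -> in reference (ref count 2, used 2/2) -> match (matches: 3)
  'bag' -> in reference (ref count 4, used 1/4) -> match (matches: 4)
  'familiar' -> in reference (ref count 3, used 1/3) -> match (matches: 5)
  'familiar' -> in reference (ref count 3, used 2/3) -> match (matches: 6)
  'familiar' -> in reference (ref count 3, used 3/3) -> match (matches: 7)
Clipped matches: 7, Candidate length: 8
Precision = 7/8

7/8


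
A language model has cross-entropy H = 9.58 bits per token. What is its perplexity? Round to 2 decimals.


Perplexity formula: PP = 2^H
H = 9.58
PP = 2^9.58
Decompose: 2^9.58 = 2^9 * 2^0.58
2^9 = 512, 2^0.58 ~ 1.4948492
PP ~ 512 * 1.4948492 = 765.3627904
Rounded to 2 decimals: 765.36

765.36


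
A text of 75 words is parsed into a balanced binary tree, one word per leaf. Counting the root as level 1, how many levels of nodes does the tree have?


In a balanced binary tree with n leaves the deepest leaf is ceil(log2(n)) edges below the root,
so counting node levels inclusive of root and leaves gives ceil(log2(n)) + 1 levels.
log2(75) = 6.2288
ceil(6.2288) = 7
levels = 7 + 1 = 8

8


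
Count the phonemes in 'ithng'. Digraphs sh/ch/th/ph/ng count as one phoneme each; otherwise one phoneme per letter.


Parsing 'ithng' greedily, digraphs first:
  'i' -> vowel phoneme (phonemes so far: 1)
  'th' -> digraph (1 consonant phoneme) (phonemes so far: 2)
  'ng' -> digraph (1 consonant phoneme) (phonemes so far: 3)
Total phonemes: 3

3


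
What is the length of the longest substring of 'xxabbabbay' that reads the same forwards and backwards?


Scanning 'xxabbabbay' for palindromic substrings.
Substring at positions 2-8: 'abbabba'.
Check: reverse('abbabba') = 'abbabba' -> palindrome confirmed.
Neighbouring characters ('x' / 'y') break symmetry, so it cannot extend further.
No longer palindromic substring exists; longest length = 7

7


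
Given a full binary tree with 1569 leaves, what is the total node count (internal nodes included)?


Leaf nodes (terminals): 1569
Internal nodes = n - 1 = 1569 - 1 = 1568
Total = leaves + internal = 1569 + 1568 = 3137

3137


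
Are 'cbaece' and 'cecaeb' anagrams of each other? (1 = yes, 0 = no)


Sort characters of 'cbaece': 'abccee'
Sort characters of 'cecaeb': 'abccee'
Sorted forms match -> they ARE anagrams
Result: 1

1


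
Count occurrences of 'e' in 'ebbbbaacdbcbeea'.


Scanning 'ebbbbaacdbcbeea' for 'e':
  Position 0: 'e' -> MATCH (count: 1)
  Position 12: 'e' -> MATCH (count: 2)
  Position 13: 'e' -> MATCH (count: 3)
Total occurrences of 'e': 3

3


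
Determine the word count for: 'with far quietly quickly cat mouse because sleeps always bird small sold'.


Counting words by splitting on spaces:
  Word 1: 'with'
  Word 2: 'far'
  Word 3: 'quietly'
  Word 4: 'quickly'
  Word 5: 'cat'
  Word 6: 'mouse'
  Word 7: 'because'
  Word 8: 'sleeps'
  Word 9: 'always'
  Word 10: 'bird'
  Word 11: 'small'
  Word 12: 'sold'
Total words: 12

12


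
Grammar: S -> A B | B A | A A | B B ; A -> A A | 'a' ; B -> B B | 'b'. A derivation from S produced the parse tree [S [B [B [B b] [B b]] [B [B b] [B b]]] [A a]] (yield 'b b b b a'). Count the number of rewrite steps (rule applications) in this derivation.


Every bracketed nonterminal node [X ...] in the tree is produced by exactly one rule application.
Reading the tree off as a leftmost derivation:
  Step 1: S  =>  B A   (applied S -> B A)
  Step 2: B A  =>  B B A   (applied B -> B B)
  Step 3: B B A  =>  B B B A   (applied B -> B B)
  Step 4: B B B A  =>  b B B A   (applied B -> b)
  Step 5: b B B A  =>  b b B A   (applied B -> b)
  Step 6: b b B A  =>  b b B B A   (applied B -> B B)
  Step 7: b b B B A  =>  b b b B A   (applied B -> b)
  Step 8: b b b B A  =>  b b b b A   (applied B -> b)
  Step 9: b b b b A  =>  b b b b a   (applied A -> a)
Final yield: b b b b a
Total rewrite steps: 9

9


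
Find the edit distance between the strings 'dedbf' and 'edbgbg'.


Building DP table for s1='dedbf' (len 5) and s2='edbgbg' (len 6):
       e  d  b  g  b  g
    0  1  2  3  4  5  6
  d 1  1  1  2  3  4  5
  e 2  1  2  2  3  4  5
  d 3  2  1  2  3  4  5
  b 4  3  2  1  2  3  4
  f 5  4  3  2  2  3  4
Edit distance = dp[5][6] = 4

4


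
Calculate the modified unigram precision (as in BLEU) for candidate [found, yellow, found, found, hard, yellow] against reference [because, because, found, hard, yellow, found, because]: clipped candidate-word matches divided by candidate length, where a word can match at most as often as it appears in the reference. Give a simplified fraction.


Reference word counts: {'because': 3, 'found': 2, 'hard': 1, 'yellow': 1}
Checking each candidate word (with clipping):
  'found' -> in reference (ref count 2, used 1/2) -> match (matches: 1)
  'yellow' -> in reference (ref count 1, used 1/1) -> match (matches: 2)
  'found' -> in reference (ref count 2, used 2/2) -> match (matches: 3)
  'found' -> ref count 2 already used up (2/2) -> clipped, no match (matches: 3)
  'hard' -> in reference (ref count 1, used 1/1) -> match (matches: 4)
  'yellow' -> ref count 1 already used up (1/1) -> clipped, no match (matches: 4)
Clipped matches: 4, Candidate length: 6
Precision = 4/6 = 2/3

2/3


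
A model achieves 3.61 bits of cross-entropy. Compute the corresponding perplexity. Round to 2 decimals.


Perplexity formula: PP = 2^H
H = 3.61
PP = 2^3.61
Decompose: 2^3.61 = 2^3 * 2^0.61
2^3 = 8, 2^0.61 ~ 1.5262592
PP ~ 8 * 1.5262592 = 12.2100736
Rounded to 2 decimals: 12.21

12.21


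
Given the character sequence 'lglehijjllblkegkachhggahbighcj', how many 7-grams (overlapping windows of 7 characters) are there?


String 'lglehijjllblkegkachhggahbighcj' has length L = 30.
Number of overlapping n-grams = L - n + 1
Substituting: 30 - 7 + 1 = 24

24


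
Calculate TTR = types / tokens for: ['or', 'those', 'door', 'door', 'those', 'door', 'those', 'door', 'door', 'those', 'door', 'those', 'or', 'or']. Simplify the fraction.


Tokens: 14
Unique types: ('door', 'or', 'those') = 3
TTR = 3/14
Already in lowest terms.

3/14


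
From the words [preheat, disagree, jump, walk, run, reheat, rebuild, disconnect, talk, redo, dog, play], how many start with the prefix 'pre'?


Checking each word for prefix 'pre':
  'preheat' -> YES, starts with 'pre' (count: 1)
  'disagree' -> no (count: 1)
  'jump' -> no (count: 1)
  'walk' -> no (count: 1)
  'run' -> no (count: 1)
  'reheat' -> no (count: 1)
  'rebuild' -> no (count: 1)
  'disconnect' -> no (count: 1)
  'talk' -> no (count: 1)
  'redo' -> no (count: 1)
  'dog' -> no (count: 1)
  'play' -> no (count: 1)
Total with prefix 'pre': 1

1


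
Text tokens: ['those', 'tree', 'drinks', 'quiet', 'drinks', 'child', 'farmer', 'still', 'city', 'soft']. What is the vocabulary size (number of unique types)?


Listing all tokens and tracking unique types:
  Token 1: 'those' -> NEW (unique so far: 1)
  Token 2: 'tree' -> NEW (unique so far: 2)
  Token 3: 'drinks' -> NEW (unique so far: 3)
  Token 4: 'quiet' -> NEW (unique so far: 4)
  Token 5: 'drinks' -> duplicate (unique so far: 4)
  Token 6: 'child' -> NEW (unique so far: 5)
  Token 7: 'farmer' -> NEW (unique so far: 6)
  Token 8: 'still' -> NEW (unique so far: 7)
  Token 9: 'city' -> NEW (unique so far: 8)
  Token 10: 'soft' -> NEW (unique so far: 9)
Unique types: ('child', 'city', 'drinks', 'farmer', 'quiet', 'soft', 'still', 'those', 'tree')
Vocabulary size: 9

9


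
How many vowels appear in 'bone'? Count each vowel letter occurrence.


Scanning each character of 'bone':
  Position 1: 'b' -> consonant (running count: 0)
  Position 2: 'o' -> vowel (running count: 1)
  Position 3: 'n' -> consonant (running count: 1)
  Position 4: 'e' -> vowel (running count: 2)
Total vowels: 2

2


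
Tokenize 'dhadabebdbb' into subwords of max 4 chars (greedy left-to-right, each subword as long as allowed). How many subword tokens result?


'dhadabebdbb' has 11 characters.
Chunking with max size 4:
  Chunk 1: 'dhad' (positions 0-3)
  Chunk 2: 'abeb' (positions 4-7)
  Chunk 3: 'dbb' (positions 8-10)
Total chunks: ceil(11 / 4) = 3

3


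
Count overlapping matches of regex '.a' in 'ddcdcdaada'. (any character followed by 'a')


Pattern: .a means any character followed by 'a'.
Scanning 'ddcdcdaada' position-by-position:
  Pos 0: window 'dd' -> no
  Pos 1: window 'dc' -> no
  Pos 2: window 'cd' -> no
  Pos 3: window 'dc' -> no
  Pos 4: window 'cd' -> no
  Pos 5: window 'da' -> MATCH
  Pos 6: window 'aa' -> MATCH
  Pos 7: window 'ad' -> no
  Pos 8: window 'da' -> MATCH
  Pos 9: window 'a' -> no
Total matches: 3

3


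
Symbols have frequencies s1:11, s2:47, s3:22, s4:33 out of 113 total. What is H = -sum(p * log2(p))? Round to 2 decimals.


Computing entropy H = -sum(p_i * log2(p_i)):
  s1: p = 11/113 = 0.0973, -p*log2(p) = 0.3272
  s2: p = 47/113 = 0.4159, -p*log2(p) = 0.5264
  s3: p = 22/113 = 0.1947, -p*log2(p) = 0.4596
  s4: p = 33/113 = 0.2920, -p*log2(p) = 0.5186
H = sum of terms = 1.8318
Rounded to 2 decimals: 1.83

1.83


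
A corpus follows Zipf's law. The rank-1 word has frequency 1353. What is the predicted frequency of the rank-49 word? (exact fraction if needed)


Zipf's law: freq(rank) = f1 / rank
f1 = 1353, rank = 49
freq = 1353 / 49
GCD(1353, 49) = 1
Simplified: 1353/49

1353/49


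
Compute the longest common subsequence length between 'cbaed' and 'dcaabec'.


DP table for LCS of 'cbaed' and 'dcaabec':
       d  c  a  a  b  e  c
    0  0  0  0  0  0  0  0
  c 0  0  1  1  1  1  1  1
  b 0  0  1  1  1  2  2  2
  a 0  0  1  2  2  2  2  2
  e 0  0  1  2  2  2  3  3
  d 0  1  1  2  2  2  3  3
LCS: 'cbe'
LCS length = 3

3


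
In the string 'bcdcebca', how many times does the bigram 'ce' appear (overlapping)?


Scanning 'bcdcebca' for bigram 'ce':
  Position 0: 'bc' -> no
  Position 1: 'cd' -> no
  Position 2: 'dc' -> no
  Position 3: 'ce' -> MATCH
  Position 4: 'eb' -> no
  Position 5: 'bc' -> no
  Position 6: 'ca' -> no
Total matches: 1

1


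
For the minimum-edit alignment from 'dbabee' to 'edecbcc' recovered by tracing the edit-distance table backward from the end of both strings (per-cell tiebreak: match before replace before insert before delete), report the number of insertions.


Edit distance = 5. Backtracking from cell (6, 7) with preference match > replace > insert > delete,
then listing the resulting alignment 'dbabee' -> 'edecbcc' left to right:
  Step 1: insert 'e' [insertion #1]
  Step 2: keep 'd'
  Step 3: replace b->e
  Step 4: replace a->c
  Step 5: keep 'b'
  Step 6: replace e->c
  Step 7: replace e->c
Total insertions: 1

1


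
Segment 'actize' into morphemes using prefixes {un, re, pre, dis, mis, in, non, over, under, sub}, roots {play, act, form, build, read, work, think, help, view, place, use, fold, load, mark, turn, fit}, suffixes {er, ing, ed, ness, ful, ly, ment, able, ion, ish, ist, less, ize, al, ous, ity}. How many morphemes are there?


Segmenting 'actize' against the inventory:
  'act' -> root (morpheme 1)
  'ize' -> suffix (morpheme 2)
Total morphemes: 2

2


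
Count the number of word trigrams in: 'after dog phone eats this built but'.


Word trigrams from [7] words:
  Trigram 1: (after dog phone)
  Trigram 2: (dog phone eats)
  Trigram 3: (phone eats this)
  Trigram 4: (eats this built)
  Trigram 5: (this built but)
Total word trigrams: 7 - 2 = 5

5


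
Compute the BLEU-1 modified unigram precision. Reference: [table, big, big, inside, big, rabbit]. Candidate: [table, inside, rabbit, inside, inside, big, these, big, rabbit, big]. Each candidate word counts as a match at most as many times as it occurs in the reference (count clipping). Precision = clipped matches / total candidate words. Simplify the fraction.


Reference word counts: {'big': 3, 'inside': 1, 'rabbit': 1, 'table': 1}
Checking each candidate word (with clipping):
  'table' -> in reference (ref count 1, used 1/1) -> match (matches: 1)
  'inside' -> in reference (ref count 1, used 1/1) -> match (matches: 2)
  'rabbit' -> in reference (ref count 1, used 1/1) -> match (matches: 3)
  'inside' -> ref count 1 already used up (1/1) -> clipped, no match (matches: 3)
  'inside' -> ref count 1 already used up (1/1) -> clipped, no match (matches: 3)
  'big' -> in reference (ref count 3, used 1/3) -> match (matches: 4)
  'these' -> not in reference -> no match (matches: 4)
  'big' -> in reference (ref count 3, used 2/3) -> match (matches: 5)
  'rabbit' -> ref count 1 already used up (1/1) -> clipped, no match (matches: 5)
  'big' -> in reference (ref count 3, used 3/3) -> match (matches: 6)
Clipped matches: 6, Candidate length: 10
Precision = 6/10 = 3/5

3/5


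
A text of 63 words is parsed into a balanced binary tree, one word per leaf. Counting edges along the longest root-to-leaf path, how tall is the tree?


In a balanced binary tree with n leaves the deepest leaf is ceil(log2(n)) edges below the root.
log2(63) = 5.9773
ceil(5.9773) = 6
height (edges) = 6

6


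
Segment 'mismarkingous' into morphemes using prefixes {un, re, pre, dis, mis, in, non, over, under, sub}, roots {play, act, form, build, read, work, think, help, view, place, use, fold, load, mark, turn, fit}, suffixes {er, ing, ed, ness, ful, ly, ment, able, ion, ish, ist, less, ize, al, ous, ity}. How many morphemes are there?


Segmenting 'mismarkingous' against the inventory:
  'mis' -> prefix (morpheme 1)
  'mark' -> root (morpheme 2)
  'ing' -> suffix (morpheme 3)
  'ous' -> suffix (morpheme 4)
Total morphemes: 4

4


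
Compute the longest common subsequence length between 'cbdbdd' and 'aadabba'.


DP table for LCS of 'cbdbdd' and 'aadabba':
       a  a  d  a  b  b  a
    0  0  0  0  0  0  0  0
  c 0  0  0  0  0  0  0  0
  b 0  0  0  0  0  1  1  1
  d 0  0  0  1  1  1  1  1
  b 0  0  0  1  1  2  2  2
  d 0  0  0  1  1  2  2  2
  d 0  0  0  1  1  2  2  2
LCS: 'bb'
LCS length = 2

2


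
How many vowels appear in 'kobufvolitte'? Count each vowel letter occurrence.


Scanning each character of 'kobufvolitte':
  Position 1: 'k' -> consonant (running count: 0)
  Position 2: 'o' -> vowel (running count: 1)
  Position 3: 'b' -> consonant (running count: 1)
  Position 4: 'u' -> vowel (running count: 2)
  Position 5: 'f' -> consonant (running count: 2)
  Position 6: 'v' -> consonant (running count: 2)
  Position 7: 'o' -> vowel (running count: 3)
  Position 8: 'l' -> consonant (running count: 3)
  Position 9: 'i' -> vowel (running count: 4)
  Position 10: 't' -> consonant (running count: 4)
  Position 11: 't' -> consonant (running count: 4)
  Position 12: 'e' -> vowel (running count: 5)
Total vowels: 5

5


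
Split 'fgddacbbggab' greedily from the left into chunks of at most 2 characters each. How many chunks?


'fgddacbbggab' has 12 characters.
Chunking with max size 2:
  Chunk 1: 'fg' (positions 0-1)
  Chunk 2: 'dd' (positions 2-3)
  Chunk 3: 'ac' (positions 4-5)
  Chunk 4: 'bb' (positions 6-7)
  Chunk 5: 'gg' (positions 8-9)
  Chunk 6: 'ab' (positions 10-11)
Total chunks: ceil(12 / 2) = 6

6


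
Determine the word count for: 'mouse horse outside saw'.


Counting words by splitting on spaces:
  Word 1: 'mouse'
  Word 2: 'horse'
  Word 3: 'outside'
  Word 4: 'saw'
Total words: 4

4


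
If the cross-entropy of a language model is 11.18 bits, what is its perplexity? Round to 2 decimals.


Perplexity formula: PP = 2^H
H = 11.18
PP = 2^11.18
Decompose: 2^11.18 = 2^11 * 2^0.18
2^11 = 2048, 2^0.18 ~ 1.1328839
PP ~ 2048 * 1.1328839 = 2320.1462272
Rounded to 2 decimals: 2320.15

2320.15


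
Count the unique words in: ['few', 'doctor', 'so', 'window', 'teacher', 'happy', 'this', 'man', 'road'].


Listing all tokens and tracking unique types:
  Token 1: 'few' -> NEW (unique so far: 1)
  Token 2: 'doctor' -> NEW (unique so far: 2)
  Token 3: 'so' -> NEW (unique so far: 3)
  Token 4: 'window' -> NEW (unique so far: 4)
  Token 5: 'teacher' -> NEW (unique so far: 5)
  Token 6: 'happy' -> NEW (unique so far: 6)
  Token 7: 'this' -> NEW (unique so far: 7)
  Token 8: 'man' -> NEW (unique so far: 8)
  Token 9: 'road' -> NEW (unique so far: 9)
Unique types: ('doctor', 'few', 'happy', 'man', 'road', 'so', 'teacher', 'this', 'window')
Vocabulary size: 9

9


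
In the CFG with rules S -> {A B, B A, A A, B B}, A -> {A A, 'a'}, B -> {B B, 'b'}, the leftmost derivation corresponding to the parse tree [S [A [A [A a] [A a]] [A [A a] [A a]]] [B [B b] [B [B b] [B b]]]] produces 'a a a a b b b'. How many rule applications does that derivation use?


Every bracketed nonterminal node [X ...] in the tree is produced by exactly one rule application.
Reading the tree off as a leftmost derivation:
  Step 1: S  =>  A B   (applied S -> A B)
  Step 2: A B  =>  A A B   (applied A -> A A)
  Step 3: A A B  =>  A A A B   (applied A -> A A)
  Step 4: A A A B  =>  a A A B   (applied A -> a)
  Step 5: a A A B  =>  a a A B   (applied A -> a)
  Step 6: a a A B  =>  a a A A B   (applied A -> A A)
  Step 7: a a A A B  =>  a a a A B   (applied A -> a)
  Step 8: a a a A B  =>  a a a a B   (applied A -> a)
  Step 9: a a a a B  =>  a a a a B B   (applied B -> B B)
  Step 10: a a a a B B  =>  a a a a b B   (applied B -> b)
  Step 11: a a a a b B  =>  a a a a b B B   (applied B -> B B)
  Step 12: a a a a b B B  =>  a a a a b b B   (applied B -> b)
  Step 13: a a a a b b B  =>  a a a a b b b   (applied B -> b)
Final yield: a a a a b b b
Total rewrite steps: 13

13


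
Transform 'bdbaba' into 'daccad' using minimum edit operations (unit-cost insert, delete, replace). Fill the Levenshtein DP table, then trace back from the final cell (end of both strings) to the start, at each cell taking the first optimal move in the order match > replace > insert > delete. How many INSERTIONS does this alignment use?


Edit distance = 5. Backtracking from cell (6, 6) with preference match > replace > insert > delete,
then listing the resulting alignment 'bdbaba' -> 'daccad' left to right:
  Step 1: delete 'b'
  Step 2: keep 'd'
  Step 3: replace b->a
  Step 4: replace a->c
  Step 5: replace b->c
  Step 6: keep 'a'
  Step 7: insert 'd' [insertion #1]
Total insertions: 1

1


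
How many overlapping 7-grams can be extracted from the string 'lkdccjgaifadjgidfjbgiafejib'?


String 'lkdccjgaifadjgidfjbgiafejib' has length L = 27.
Number of overlapping n-grams = L - n + 1
Substituting: 27 - 7 + 1 = 21

21


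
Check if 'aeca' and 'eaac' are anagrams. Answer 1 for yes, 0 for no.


Sort characters of 'aeca': 'aace'
Sort characters of 'eaac': 'aace'
Sorted forms match -> they ARE anagrams
Result: 1

1


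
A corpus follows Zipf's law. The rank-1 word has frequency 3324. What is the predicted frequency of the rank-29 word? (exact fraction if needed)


Zipf's law: freq(rank) = f1 / rank
f1 = 3324, rank = 29
freq = 3324 / 29
GCD(3324, 29) = 1
Simplified: 3324/29

3324/29


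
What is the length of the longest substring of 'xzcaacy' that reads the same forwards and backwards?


Scanning 'xzcaacy' for palindromic substrings.
Substring at positions 2-5: 'caac'.
Check: reverse('caac') = 'caac' -> palindrome confirmed.
Neighbouring characters ('z' / 'y') break symmetry, so it cannot extend further.
No longer palindromic substring exists; longest length = 4

4


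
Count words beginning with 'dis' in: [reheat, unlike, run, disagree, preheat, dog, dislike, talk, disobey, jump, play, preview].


Checking each word for prefix 'dis':
  'reheat' -> no (count: 0)
  'unlike' -> no (count: 0)
  'run' -> no (count: 0)
  'disagree' -> YES, starts with 'dis' (count: 1)
  'preheat' -> no (count: 1)
  'dog' -> no (count: 1)
  'dislike' -> YES, starts with 'dis' (count: 2)
  'talk' -> no (count: 2)
  'disobey' -> YES, starts with 'dis' (count: 3)
  'jump' -> no (count: 3)
  'play' -> no (count: 3)
  'preview' -> no (count: 3)
Total with prefix 'dis': 3

3


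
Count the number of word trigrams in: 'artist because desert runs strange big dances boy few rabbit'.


Word trigrams from [10] words:
  Trigram 1: (artist because desert)
  Trigram 2: (because desert runs)
  Trigram 3: (desert runs strange)
  Trigram 4: (runs strange big)
  Trigram 5: (strange big dances)
  Trigram 6: (big dances boy)
  Trigram 7: (dances boy few)
  Trigram 8: (boy few rabbit)
Total word trigrams: 10 - 2 = 8

8


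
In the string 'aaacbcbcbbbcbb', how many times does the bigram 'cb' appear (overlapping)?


Scanning 'aaacbcbcbbbcbb' for bigram 'cb':
  Position 0: 'aa' -> no
  Position 1: 'aa' -> no
  Position 2: 'ac' -> no
  Position 3: 'cb' -> MATCH
  Position 4: 'bc' -> no
  Position 5: 'cb' -> MATCH
  Position 6: 'bc' -> no
  Position 7: 'cb' -> MATCH
  Position 8: 'bb' -> no
  Position 9: 'bb' -> no
  Position 10: 'bc' -> no
  Position 11: 'cb' -> MATCH
  Position 12: 'bb' -> no
Total matches: 4

4


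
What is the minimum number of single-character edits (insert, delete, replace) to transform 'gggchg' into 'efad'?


Building DP table for s1='gggchg' (len 6) and s2='efad' (len 4):
       e  f  a  d
    0  1  2  3  4
  g 1  1  2  3  4
  g 2  2  2  3  4
  g 3  3  3  3  4
  c 4  4  4  4  4
  h 5  5  5  5  5
  g 6  6  6  6  6
Edit distance = dp[6][4] = 6

6


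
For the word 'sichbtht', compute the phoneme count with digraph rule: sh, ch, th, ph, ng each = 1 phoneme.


Parsing 'sichbtht' greedily, digraphs first:
  's' -> consonant phoneme (phonemes so far: 1)
  'i' -> vowel phoneme (phonemes so far: 2)
  'ch' -> digraph (1 consonant phoneme) (phonemes so far: 3)
  'b' -> consonant phoneme (phonemes so far: 4)
  'th' -> digraph (1 consonant phoneme) (phonemes so far: 5)
  't' -> consonant phoneme (phonemes so far: 6)
Total phonemes: 6

6


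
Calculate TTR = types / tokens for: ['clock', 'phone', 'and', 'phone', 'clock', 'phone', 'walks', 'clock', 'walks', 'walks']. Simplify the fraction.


Tokens: 10
Unique types: ('and', 'clock', 'phone', 'walks') = 4
TTR = 4/10
Simplify: divide both by 2 -> 2/5
TTR = 2/5

2/5


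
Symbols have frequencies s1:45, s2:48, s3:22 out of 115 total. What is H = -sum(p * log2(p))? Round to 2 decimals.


Computing entropy H = -sum(p_i * log2(p_i)):
  s1: p = 45/115 = 0.3913, -p*log2(p) = 0.5297
  s2: p = 48/115 = 0.4174, -p*log2(p) = 0.5261
  s3: p = 22/115 = 0.1913, -p*log2(p) = 0.4565
H = sum of terms = 1.5123
Rounded to 2 decimals: 1.51

1.51


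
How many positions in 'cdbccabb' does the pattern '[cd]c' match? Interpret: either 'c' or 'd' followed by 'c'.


Pattern: [cd]c means either 'c' or 'd' followed by 'c'.
Scanning 'cdbccabb' position-by-position:
  Pos 0: window 'cd' -> no
  Pos 1: window 'db' -> no
  Pos 2: window 'bc' -> no
  Pos 3: window 'cc' -> MATCH
  Pos 4: window 'ca' -> no
  Pos 5: window 'ab' -> no
  Pos 6: window 'bb' -> no
  Pos 7: window 'b' -> no
Total matches: 1

1
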